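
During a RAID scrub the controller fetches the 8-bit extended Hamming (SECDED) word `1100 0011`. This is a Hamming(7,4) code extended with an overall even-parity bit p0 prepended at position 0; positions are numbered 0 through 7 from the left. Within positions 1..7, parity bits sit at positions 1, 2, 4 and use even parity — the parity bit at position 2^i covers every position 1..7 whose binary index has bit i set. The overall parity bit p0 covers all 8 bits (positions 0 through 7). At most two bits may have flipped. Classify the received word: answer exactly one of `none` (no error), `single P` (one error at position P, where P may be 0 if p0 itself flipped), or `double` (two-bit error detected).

none

s1: b1⊕b3⊕b5⊕b7 = 1⊕0⊕0⊕1 = 0
s2: b2⊕b3⊕b6⊕b7 = 0⊕0⊕1⊕1 = 0
s4: b4⊕b5⊕b6⊕b7 = 0⊕0⊕1⊕1 = 0
Syndrome (s4...s1) = 000 → position 0 (no error).
Overall parity (XOR of all 8 bits, including p0): 1⊕1⊕0⊕0⊕0⊕0⊕1⊕1 = 0
Overall=0, syndrome position=0 → no error.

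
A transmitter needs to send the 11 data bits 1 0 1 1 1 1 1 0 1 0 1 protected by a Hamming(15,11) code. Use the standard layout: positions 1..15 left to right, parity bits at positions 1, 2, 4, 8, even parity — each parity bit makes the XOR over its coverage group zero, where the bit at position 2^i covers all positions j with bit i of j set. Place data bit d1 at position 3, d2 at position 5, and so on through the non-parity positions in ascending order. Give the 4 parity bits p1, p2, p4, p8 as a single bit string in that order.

Place data bits at non-power-of-two positions: b3=1, b5=0, b6=1, b7=1, b9=1, b10=1, b11=1, b12=0, b13=1, b14=0, b15=1.
p1 = XOR of data positions {3,5,7,9,11,13,15} = 1⊕0⊕1⊕1⊕1⊕1⊕1 = 0
p2 = XOR of data positions {3,6,7,10,11,14,15} = 1⊕1⊕1⊕1⊕1⊕0⊕1 = 0
p4 = XOR of data positions {5,6,7,12,13,14,15} = 0⊕1⊕1⊕0⊕1⊕0⊕1 = 0
p8 = XOR of data positions {9,10,11,12,13,14,15} = 1⊕1⊕1⊕0⊕1⊕0⊕1 = 1
Parity bits p1,p2,p4,p8 = 0001

0001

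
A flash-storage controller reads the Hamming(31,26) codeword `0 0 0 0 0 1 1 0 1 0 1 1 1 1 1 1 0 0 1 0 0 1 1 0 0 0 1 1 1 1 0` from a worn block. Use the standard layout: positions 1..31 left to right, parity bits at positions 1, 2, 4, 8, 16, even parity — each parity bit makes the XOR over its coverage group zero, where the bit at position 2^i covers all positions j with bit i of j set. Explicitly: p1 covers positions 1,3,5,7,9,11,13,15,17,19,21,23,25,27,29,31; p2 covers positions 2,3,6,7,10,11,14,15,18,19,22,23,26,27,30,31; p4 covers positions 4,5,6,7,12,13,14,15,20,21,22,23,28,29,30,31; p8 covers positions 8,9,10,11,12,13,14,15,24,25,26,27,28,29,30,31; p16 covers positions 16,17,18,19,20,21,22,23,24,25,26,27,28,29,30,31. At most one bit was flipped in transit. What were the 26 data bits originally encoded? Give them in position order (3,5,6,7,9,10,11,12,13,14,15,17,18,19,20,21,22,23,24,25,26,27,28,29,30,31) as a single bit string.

01111011111001001100011110

s1: b1⊕b3⊕b5⊕b7⊕b9⊕b11⊕b13⊕b15⊕b17⊕b19⊕b21⊕b23⊕b25⊕b27⊕b29⊕b31 = 0⊕0⊕0⊕1⊕1⊕1⊕1⊕1⊕0⊕1⊕0⊕1⊕0⊕1⊕1⊕0 = 1
s2: b2⊕b3⊕b6⊕b7⊕b10⊕b11⊕b14⊕b15⊕b18⊕b19⊕b22⊕b23⊕b26⊕b27⊕b30⊕b31 = 0⊕0⊕1⊕1⊕0⊕1⊕1⊕1⊕0⊕1⊕1⊕1⊕0⊕1⊕1⊕0 = 0
s4: b4⊕b5⊕b6⊕b7⊕b12⊕b13⊕b14⊕b15⊕b20⊕b21⊕b22⊕b23⊕b28⊕b29⊕b30⊕b31 = 0⊕0⊕1⊕1⊕1⊕1⊕1⊕1⊕0⊕0⊕1⊕1⊕1⊕1⊕1⊕0 = 1
s8: b8⊕b9⊕b10⊕b11⊕b12⊕b13⊕b14⊕b15⊕b24⊕b25⊕b26⊕b27⊕b28⊕b29⊕b30⊕b31 = 0⊕1⊕0⊕1⊕1⊕1⊕1⊕1⊕0⊕0⊕0⊕1⊕1⊕1⊕1⊕0 = 0
s16: b16⊕b17⊕b18⊕b19⊕b20⊕b21⊕b22⊕b23⊕b24⊕b25⊕b26⊕b27⊕b28⊕b29⊕b30⊕b31 = 1⊕0⊕0⊕1⊕0⊕0⊕1⊕1⊕0⊕0⊕0⊕1⊕1⊕1⊕1⊕0 = 0
Syndrome (s16...s1) = 00101 → position 5.
Flip bit 5: corrected codeword = 0000111010111111001001100011110
Data bits at positions 3,5,6,7,9,10,11,12,13,14,15,17,18,19,20,21,22,23,24,25,26,27,28,29,30,31: 01111011111001001100011110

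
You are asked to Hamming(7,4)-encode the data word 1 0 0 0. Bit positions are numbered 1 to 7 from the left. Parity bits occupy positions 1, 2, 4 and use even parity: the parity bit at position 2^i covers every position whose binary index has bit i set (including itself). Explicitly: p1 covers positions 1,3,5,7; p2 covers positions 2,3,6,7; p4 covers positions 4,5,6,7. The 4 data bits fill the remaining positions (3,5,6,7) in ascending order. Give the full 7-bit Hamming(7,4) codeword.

1110000

Place data bits at non-power-of-two positions: b3=1, b5=0, b6=0, b7=0.
p1 = XOR of data positions {3,5,7} = 1⊕0⊕0 = 1
p2 = XOR of data positions {3,6,7} = 1⊕0⊕0 = 1
p4 = XOR of data positions {5,6,7} = 0⊕0⊕0 = 0
Codeword b1..b7 = 1110000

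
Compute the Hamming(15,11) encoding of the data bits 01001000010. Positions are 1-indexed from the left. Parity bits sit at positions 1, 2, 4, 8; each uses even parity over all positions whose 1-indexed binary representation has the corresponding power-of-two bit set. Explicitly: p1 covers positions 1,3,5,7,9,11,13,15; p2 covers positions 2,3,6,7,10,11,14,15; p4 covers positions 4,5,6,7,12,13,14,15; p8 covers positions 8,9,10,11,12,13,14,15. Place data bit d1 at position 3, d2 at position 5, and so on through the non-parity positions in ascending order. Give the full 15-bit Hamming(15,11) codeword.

Place data bits at non-power-of-two positions: b3=0, b5=1, b6=0, b7=0, b9=1, b10=0, b11=0, b12=0, b13=0, b14=1, b15=0.
p1 = XOR of data positions {3,5,7,9,11,13,15} = 0⊕1⊕0⊕1⊕0⊕0⊕0 = 0
p2 = XOR of data positions {3,6,7,10,11,14,15} = 0⊕0⊕0⊕0⊕0⊕1⊕0 = 1
p4 = XOR of data positions {5,6,7,12,13,14,15} = 1⊕0⊕0⊕0⊕0⊕1⊕0 = 0
p8 = XOR of data positions {9,10,11,12,13,14,15} = 1⊕0⊕0⊕0⊕0⊕1⊕0 = 0
Codeword b1..b15 = 010010001000010

010010001000010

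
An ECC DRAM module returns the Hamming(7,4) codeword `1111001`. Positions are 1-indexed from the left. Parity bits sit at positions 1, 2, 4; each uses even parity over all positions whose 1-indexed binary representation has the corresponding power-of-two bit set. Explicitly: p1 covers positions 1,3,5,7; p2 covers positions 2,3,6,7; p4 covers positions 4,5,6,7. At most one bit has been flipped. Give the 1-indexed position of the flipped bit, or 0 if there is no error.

s1: b1⊕b3⊕b5⊕b7 = 1⊕1⊕0⊕1 = 1
s2: b2⊕b3⊕b6⊕b7 = 1⊕1⊕0⊕1 = 1
s4: b4⊕b5⊕b6⊕b7 = 1⊕0⊕0⊕1 = 0
Syndrome (s4...s1) = 011 → position 3.

3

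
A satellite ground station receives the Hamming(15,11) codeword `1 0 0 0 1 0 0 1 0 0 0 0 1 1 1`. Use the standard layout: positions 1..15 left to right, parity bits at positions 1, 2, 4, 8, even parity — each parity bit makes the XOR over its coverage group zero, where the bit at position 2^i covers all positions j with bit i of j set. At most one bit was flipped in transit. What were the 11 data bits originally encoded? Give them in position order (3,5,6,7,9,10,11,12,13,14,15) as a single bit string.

s1: b1⊕b3⊕b5⊕b7⊕b9⊕b11⊕b13⊕b15 = 1⊕0⊕1⊕0⊕0⊕0⊕1⊕1 = 0
s2: b2⊕b3⊕b6⊕b7⊕b10⊕b11⊕b14⊕b15 = 0⊕0⊕0⊕0⊕0⊕0⊕1⊕1 = 0
s4: b4⊕b5⊕b6⊕b7⊕b12⊕b13⊕b14⊕b15 = 0⊕1⊕0⊕0⊕0⊕1⊕1⊕1 = 0
s8: b8⊕b9⊕b10⊕b11⊕b12⊕b13⊕b14⊕b15 = 1⊕0⊕0⊕0⊕0⊕1⊕1⊕1 = 0
Syndrome (s8...s1) = 0000 → position 0 (no error).
No correction needed.
Data bits at positions 3,5,6,7,9,10,11,12,13,14,15: 01000000111

01000000111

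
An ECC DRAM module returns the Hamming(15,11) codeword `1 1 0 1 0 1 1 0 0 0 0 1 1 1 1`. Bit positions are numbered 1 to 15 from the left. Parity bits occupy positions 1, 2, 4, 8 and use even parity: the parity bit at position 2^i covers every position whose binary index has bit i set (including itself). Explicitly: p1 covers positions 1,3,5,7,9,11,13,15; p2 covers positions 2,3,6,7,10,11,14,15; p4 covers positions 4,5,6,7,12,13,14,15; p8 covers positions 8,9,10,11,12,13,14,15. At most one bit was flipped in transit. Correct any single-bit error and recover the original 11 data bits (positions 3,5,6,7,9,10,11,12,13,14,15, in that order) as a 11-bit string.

00010001111

s1: b1⊕b3⊕b5⊕b7⊕b9⊕b11⊕b13⊕b15 = 1⊕0⊕0⊕1⊕0⊕0⊕1⊕1 = 0
s2: b2⊕b3⊕b6⊕b7⊕b10⊕b11⊕b14⊕b15 = 1⊕0⊕1⊕1⊕0⊕0⊕1⊕1 = 1
s4: b4⊕b5⊕b6⊕b7⊕b12⊕b13⊕b14⊕b15 = 1⊕0⊕1⊕1⊕1⊕1⊕1⊕1 = 1
s8: b8⊕b9⊕b10⊕b11⊕b12⊕b13⊕b14⊕b15 = 0⊕0⊕0⊕0⊕1⊕1⊕1⊕1 = 0
Syndrome (s8...s1) = 0110 → position 6.
Flip bit 6: corrected codeword = 110100100001111
Data bits at positions 3,5,6,7,9,10,11,12,13,14,15: 00010001111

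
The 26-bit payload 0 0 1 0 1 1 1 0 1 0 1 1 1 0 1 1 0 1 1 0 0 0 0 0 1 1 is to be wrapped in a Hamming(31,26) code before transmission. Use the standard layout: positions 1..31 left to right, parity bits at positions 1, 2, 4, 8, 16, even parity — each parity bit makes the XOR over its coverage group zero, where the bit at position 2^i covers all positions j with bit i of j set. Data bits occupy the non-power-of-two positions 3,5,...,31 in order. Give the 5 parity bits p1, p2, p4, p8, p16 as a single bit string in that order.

Place data bits at non-power-of-two positions: b3=0, b5=0, b6=1, b7=0, b9=1, b10=1, b11=1, b12=0, b13=1, b14=0, b15=1, b17=1, b18=1, b19=0, b20=1, b21=1, b22=0, b23=1, b24=1, b25=0, b26=0, b27=0, b28=0, b29=0, b30=1, b31=1.
p1 = XOR of data positions {3,5,7,9,11,13,15,17,19,21,23,25,27,29,31} = 0⊕0⊕0⊕1⊕1⊕1⊕1⊕1⊕0⊕1⊕1⊕0⊕0⊕0⊕1 = 0
p2 = XOR of data positions {3,6,7,10,11,14,15,18,19,22,23,26,27,30,31} = 0⊕1⊕0⊕1⊕1⊕0⊕1⊕1⊕0⊕0⊕1⊕0⊕0⊕1⊕1 = 0
p4 = XOR of data positions {5,6,7,12,13,14,15,20,21,22,23,28,29,30,31} = 0⊕1⊕0⊕0⊕1⊕0⊕1⊕1⊕1⊕0⊕1⊕0⊕0⊕1⊕1 = 0
p8 = XOR of data positions {9,10,11,12,13,14,15,24,25,26,27,28,29,30,31} = 1⊕1⊕1⊕0⊕1⊕0⊕1⊕1⊕0⊕0⊕0⊕0⊕0⊕1⊕1 = 0
p16 = XOR of data positions {17,18,19,20,21,22,23,24,25,26,27,28,29,30,31} = 1⊕1⊕0⊕1⊕1⊕0⊕1⊕1⊕0⊕0⊕0⊕0⊕0⊕1⊕1 = 0
Parity bits p1,p2,p4,p8,p16 = 00000

00000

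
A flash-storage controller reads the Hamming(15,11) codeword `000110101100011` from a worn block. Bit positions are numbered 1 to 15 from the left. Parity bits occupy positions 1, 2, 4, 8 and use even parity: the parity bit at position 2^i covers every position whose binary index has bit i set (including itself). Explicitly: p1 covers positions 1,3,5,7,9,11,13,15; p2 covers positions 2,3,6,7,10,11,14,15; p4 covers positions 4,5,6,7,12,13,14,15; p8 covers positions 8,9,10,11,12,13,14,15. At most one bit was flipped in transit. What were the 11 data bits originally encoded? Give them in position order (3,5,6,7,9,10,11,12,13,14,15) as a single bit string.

s1: b1⊕b3⊕b5⊕b7⊕b9⊕b11⊕b13⊕b15 = 0⊕0⊕1⊕1⊕1⊕0⊕0⊕1 = 0
s2: b2⊕b3⊕b6⊕b7⊕b10⊕b11⊕b14⊕b15 = 0⊕0⊕0⊕1⊕1⊕0⊕1⊕1 = 0
s4: b4⊕b5⊕b6⊕b7⊕b12⊕b13⊕b14⊕b15 = 1⊕1⊕0⊕1⊕0⊕0⊕1⊕1 = 1
s8: b8⊕b9⊕b10⊕b11⊕b12⊕b13⊕b14⊕b15 = 0⊕1⊕1⊕0⊕0⊕0⊕1⊕1 = 0
Syndrome (s8...s1) = 0100 → position 4.
Flip bit 4: corrected codeword = 000010101100011
Data bits at positions 3,5,6,7,9,10,11,12,13,14,15: 01011100011

01011100011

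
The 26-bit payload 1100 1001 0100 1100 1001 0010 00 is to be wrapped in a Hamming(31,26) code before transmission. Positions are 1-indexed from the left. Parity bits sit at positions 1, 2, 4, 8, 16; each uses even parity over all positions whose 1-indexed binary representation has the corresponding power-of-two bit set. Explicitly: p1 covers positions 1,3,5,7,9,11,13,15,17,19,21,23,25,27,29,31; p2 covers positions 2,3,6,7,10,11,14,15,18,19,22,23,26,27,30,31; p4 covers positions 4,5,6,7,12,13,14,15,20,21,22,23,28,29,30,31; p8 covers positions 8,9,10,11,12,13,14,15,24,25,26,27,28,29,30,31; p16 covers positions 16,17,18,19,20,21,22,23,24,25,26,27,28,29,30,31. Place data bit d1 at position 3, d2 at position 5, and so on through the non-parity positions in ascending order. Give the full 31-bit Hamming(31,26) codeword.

Place data bits at non-power-of-two positions: b3=1, b5=1, b6=0, b7=0, b9=1, b10=0, b11=0, b12=1, b13=0, b14=1, b15=0, b17=0, b18=1, b19=1, b20=0, b21=0, b22=1, b23=0, b24=0, b25=1, b26=0, b27=0, b28=1, b29=0, b30=0, b31=0.
p1 = XOR of data positions {3,5,7,9,11,13,15,17,19,21,23,25,27,29,31} = 1⊕1⊕0⊕1⊕0⊕0⊕0⊕0⊕1⊕0⊕0⊕1⊕0⊕0⊕0 = 1
p2 = XOR of data positions {3,6,7,10,11,14,15,18,19,22,23,26,27,30,31} = 1⊕0⊕0⊕0⊕0⊕1⊕0⊕1⊕1⊕1⊕0⊕0⊕0⊕0⊕0 = 1
p4 = XOR of data positions {5,6,7,12,13,14,15,20,21,22,23,28,29,30,31} = 1⊕0⊕0⊕1⊕0⊕1⊕0⊕0⊕0⊕1⊕0⊕1⊕0⊕0⊕0 = 1
p8 = XOR of data positions {9,10,11,12,13,14,15,24,25,26,27,28,29,30,31} = 1⊕0⊕0⊕1⊕0⊕1⊕0⊕0⊕1⊕0⊕0⊕1⊕0⊕0⊕0 = 1
p16 = XOR of data positions {17,18,19,20,21,22,23,24,25,26,27,28,29,30,31} = 0⊕1⊕1⊕0⊕0⊕1⊕0⊕0⊕1⊕0⊕0⊕1⊕0⊕0⊕0 = 1
Codeword b1..b31 = 1111100110010101011001001001000

1111100110010101011001001001000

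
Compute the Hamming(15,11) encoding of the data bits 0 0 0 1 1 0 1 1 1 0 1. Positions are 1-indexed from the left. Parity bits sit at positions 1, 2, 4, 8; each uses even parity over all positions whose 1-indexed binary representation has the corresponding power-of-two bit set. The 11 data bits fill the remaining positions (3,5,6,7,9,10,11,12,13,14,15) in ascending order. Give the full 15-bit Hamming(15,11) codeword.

Place data bits at non-power-of-two positions: b3=0, b5=0, b6=0, b7=1, b9=1, b10=0, b11=1, b12=1, b13=1, b14=0, b15=1.
p1 = XOR of data positions {3,5,7,9,11,13,15} = 0⊕0⊕1⊕1⊕1⊕1⊕1 = 1
p2 = XOR of data positions {3,6,7,10,11,14,15} = 0⊕0⊕1⊕0⊕1⊕0⊕1 = 1
p4 = XOR of data positions {5,6,7,12,13,14,15} = 0⊕0⊕1⊕1⊕1⊕0⊕1 = 0
p8 = XOR of data positions {9,10,11,12,13,14,15} = 1⊕0⊕1⊕1⊕1⊕0⊕1 = 1
Codeword b1..b15 = 110000111011101

110000111011101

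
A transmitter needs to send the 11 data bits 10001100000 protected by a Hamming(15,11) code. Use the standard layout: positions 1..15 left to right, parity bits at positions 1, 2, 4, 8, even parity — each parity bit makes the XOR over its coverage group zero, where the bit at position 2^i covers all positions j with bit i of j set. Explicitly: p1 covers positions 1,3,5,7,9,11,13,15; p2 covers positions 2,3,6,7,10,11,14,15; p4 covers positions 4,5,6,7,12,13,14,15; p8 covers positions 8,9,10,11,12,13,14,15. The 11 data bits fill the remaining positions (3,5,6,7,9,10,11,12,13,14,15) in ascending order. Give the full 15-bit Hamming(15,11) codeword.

001000001100000

Place data bits at non-power-of-two positions: b3=1, b5=0, b6=0, b7=0, b9=1, b10=1, b11=0, b12=0, b13=0, b14=0, b15=0.
p1 = XOR of data positions {3,5,7,9,11,13,15} = 1⊕0⊕0⊕1⊕0⊕0⊕0 = 0
p2 = XOR of data positions {3,6,7,10,11,14,15} = 1⊕0⊕0⊕1⊕0⊕0⊕0 = 0
p4 = XOR of data positions {5,6,7,12,13,14,15} = 0⊕0⊕0⊕0⊕0⊕0⊕0 = 0
p8 = XOR of data positions {9,10,11,12,13,14,15} = 1⊕1⊕0⊕0⊕0⊕0⊕0 = 0
Codeword b1..b15 = 001000001100000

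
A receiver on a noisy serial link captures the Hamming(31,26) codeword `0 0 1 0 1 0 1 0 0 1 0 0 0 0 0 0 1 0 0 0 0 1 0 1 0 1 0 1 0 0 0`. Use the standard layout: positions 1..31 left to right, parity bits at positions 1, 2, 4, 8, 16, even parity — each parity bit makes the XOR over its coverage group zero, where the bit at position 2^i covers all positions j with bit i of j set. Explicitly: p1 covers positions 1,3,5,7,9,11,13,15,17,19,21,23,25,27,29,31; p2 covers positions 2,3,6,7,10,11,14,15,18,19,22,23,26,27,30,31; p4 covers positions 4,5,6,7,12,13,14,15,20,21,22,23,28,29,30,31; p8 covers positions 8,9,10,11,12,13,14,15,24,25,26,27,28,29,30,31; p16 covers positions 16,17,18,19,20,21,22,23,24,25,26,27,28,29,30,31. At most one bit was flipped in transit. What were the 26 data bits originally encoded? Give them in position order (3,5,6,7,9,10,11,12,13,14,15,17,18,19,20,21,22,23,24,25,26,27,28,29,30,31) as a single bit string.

11010100000110001010101000

s1: b1⊕b3⊕b5⊕b7⊕b9⊕b11⊕b13⊕b15⊕b17⊕b19⊕b21⊕b23⊕b25⊕b27⊕b29⊕b31 = 0⊕1⊕1⊕1⊕0⊕0⊕0⊕0⊕1⊕0⊕0⊕0⊕0⊕0⊕0⊕0 = 0
s2: b2⊕b3⊕b6⊕b7⊕b10⊕b11⊕b14⊕b15⊕b18⊕b19⊕b22⊕b23⊕b26⊕b27⊕b30⊕b31 = 0⊕1⊕0⊕1⊕1⊕0⊕0⊕0⊕0⊕0⊕1⊕0⊕1⊕0⊕0⊕0 = 1
s4: b4⊕b5⊕b6⊕b7⊕b12⊕b13⊕b14⊕b15⊕b20⊕b21⊕b22⊕b23⊕b28⊕b29⊕b30⊕b31 = 0⊕1⊕0⊕1⊕0⊕0⊕0⊕0⊕0⊕0⊕1⊕0⊕1⊕0⊕0⊕0 = 0
s8: b8⊕b9⊕b10⊕b11⊕b12⊕b13⊕b14⊕b15⊕b24⊕b25⊕b26⊕b27⊕b28⊕b29⊕b30⊕b31 = 0⊕0⊕1⊕0⊕0⊕0⊕0⊕0⊕1⊕0⊕1⊕0⊕1⊕0⊕0⊕0 = 0
s16: b16⊕b17⊕b18⊕b19⊕b20⊕b21⊕b22⊕b23⊕b24⊕b25⊕b26⊕b27⊕b28⊕b29⊕b30⊕b31 = 0⊕1⊕0⊕0⊕0⊕0⊕1⊕0⊕1⊕0⊕1⊕0⊕1⊕0⊕0⊕0 = 1
Syndrome (s16...s1) = 10010 → position 18.
Flip bit 18: corrected codeword = 0010101001000000110001010101000
Data bits at positions 3,5,6,7,9,10,11,12,13,14,15,17,18,19,20,21,22,23,24,25,26,27,28,29,30,31: 11010100000110001010101000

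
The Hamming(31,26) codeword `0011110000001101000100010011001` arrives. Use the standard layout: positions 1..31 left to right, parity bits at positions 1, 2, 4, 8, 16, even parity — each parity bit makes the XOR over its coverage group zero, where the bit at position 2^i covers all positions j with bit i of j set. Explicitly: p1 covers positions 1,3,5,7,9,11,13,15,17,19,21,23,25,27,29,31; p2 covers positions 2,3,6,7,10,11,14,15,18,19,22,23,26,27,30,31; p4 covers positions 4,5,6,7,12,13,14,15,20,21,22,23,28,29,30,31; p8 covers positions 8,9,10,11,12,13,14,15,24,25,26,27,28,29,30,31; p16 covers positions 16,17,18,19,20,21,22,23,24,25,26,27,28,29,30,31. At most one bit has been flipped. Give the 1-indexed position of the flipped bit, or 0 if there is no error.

s1: b1⊕b3⊕b5⊕b7⊕b9⊕b11⊕b13⊕b15⊕b17⊕b19⊕b21⊕b23⊕b25⊕b27⊕b29⊕b31 = 0⊕1⊕1⊕0⊕0⊕0⊕1⊕0⊕0⊕0⊕0⊕0⊕0⊕1⊕0⊕1 = 1
s2: b2⊕b3⊕b6⊕b7⊕b10⊕b11⊕b14⊕b15⊕b18⊕b19⊕b22⊕b23⊕b26⊕b27⊕b30⊕b31 = 0⊕1⊕1⊕0⊕0⊕0⊕1⊕0⊕0⊕0⊕0⊕0⊕0⊕1⊕0⊕1 = 1
s4: b4⊕b5⊕b6⊕b7⊕b12⊕b13⊕b14⊕b15⊕b20⊕b21⊕b22⊕b23⊕b28⊕b29⊕b30⊕b31 = 1⊕1⊕1⊕0⊕0⊕1⊕1⊕0⊕1⊕0⊕0⊕0⊕1⊕0⊕0⊕1 = 0
s8: b8⊕b9⊕b10⊕b11⊕b12⊕b13⊕b14⊕b15⊕b24⊕b25⊕b26⊕b27⊕b28⊕b29⊕b30⊕b31 = 0⊕0⊕0⊕0⊕0⊕1⊕1⊕0⊕1⊕0⊕0⊕1⊕1⊕0⊕0⊕1 = 0
s16: b16⊕b17⊕b18⊕b19⊕b20⊕b21⊕b22⊕b23⊕b24⊕b25⊕b26⊕b27⊕b28⊕b29⊕b30⊕b31 = 1⊕0⊕0⊕0⊕1⊕0⊕0⊕0⊕1⊕0⊕0⊕1⊕1⊕0⊕0⊕1 = 0
Syndrome (s16...s1) = 00011 → position 3.

3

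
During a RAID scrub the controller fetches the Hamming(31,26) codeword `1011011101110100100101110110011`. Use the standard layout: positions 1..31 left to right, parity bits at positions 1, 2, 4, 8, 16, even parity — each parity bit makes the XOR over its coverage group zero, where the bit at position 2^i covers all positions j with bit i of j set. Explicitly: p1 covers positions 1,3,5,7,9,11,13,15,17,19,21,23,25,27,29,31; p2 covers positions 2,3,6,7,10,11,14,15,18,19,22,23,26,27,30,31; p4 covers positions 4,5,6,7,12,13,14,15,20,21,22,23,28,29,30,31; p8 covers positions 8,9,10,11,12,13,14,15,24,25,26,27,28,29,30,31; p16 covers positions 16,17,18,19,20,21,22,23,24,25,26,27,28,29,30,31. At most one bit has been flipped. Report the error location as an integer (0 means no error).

16

s1: b1⊕b3⊕b5⊕b7⊕b9⊕b11⊕b13⊕b15⊕b17⊕b19⊕b21⊕b23⊕b25⊕b27⊕b29⊕b31 = 1⊕1⊕0⊕1⊕0⊕1⊕0⊕0⊕1⊕0⊕0⊕1⊕0⊕1⊕0⊕1 = 0
s2: b2⊕b3⊕b6⊕b7⊕b10⊕b11⊕b14⊕b15⊕b18⊕b19⊕b22⊕b23⊕b26⊕b27⊕b30⊕b31 = 0⊕1⊕1⊕1⊕1⊕1⊕1⊕0⊕0⊕0⊕1⊕1⊕1⊕1⊕1⊕1 = 0
s4: b4⊕b5⊕b6⊕b7⊕b12⊕b13⊕b14⊕b15⊕b20⊕b21⊕b22⊕b23⊕b28⊕b29⊕b30⊕b31 = 1⊕0⊕1⊕1⊕1⊕0⊕1⊕0⊕1⊕0⊕1⊕1⊕0⊕0⊕1⊕1 = 0
s8: b8⊕b9⊕b10⊕b11⊕b12⊕b13⊕b14⊕b15⊕b24⊕b25⊕b26⊕b27⊕b28⊕b29⊕b30⊕b31 = 1⊕0⊕1⊕1⊕1⊕0⊕1⊕0⊕1⊕0⊕1⊕1⊕0⊕0⊕1⊕1 = 0
s16: b16⊕b17⊕b18⊕b19⊕b20⊕b21⊕b22⊕b23⊕b24⊕b25⊕b26⊕b27⊕b28⊕b29⊕b30⊕b31 = 0⊕1⊕0⊕0⊕1⊕0⊕1⊕1⊕1⊕0⊕1⊕1⊕0⊕0⊕1⊕1 = 1
Syndrome (s16...s1) = 10000 → position 16.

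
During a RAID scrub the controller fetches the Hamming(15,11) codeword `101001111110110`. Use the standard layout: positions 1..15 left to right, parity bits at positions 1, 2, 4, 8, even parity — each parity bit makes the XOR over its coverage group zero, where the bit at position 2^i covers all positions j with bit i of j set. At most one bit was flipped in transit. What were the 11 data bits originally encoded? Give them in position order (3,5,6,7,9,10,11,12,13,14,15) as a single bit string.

10111110110

s1: b1⊕b3⊕b5⊕b7⊕b9⊕b11⊕b13⊕b15 = 1⊕1⊕0⊕1⊕1⊕1⊕1⊕0 = 0
s2: b2⊕b3⊕b6⊕b7⊕b10⊕b11⊕b14⊕b15 = 0⊕1⊕1⊕1⊕1⊕1⊕1⊕0 = 0
s4: b4⊕b5⊕b6⊕b7⊕b12⊕b13⊕b14⊕b15 = 0⊕0⊕1⊕1⊕0⊕1⊕1⊕0 = 0
s8: b8⊕b9⊕b10⊕b11⊕b12⊕b13⊕b14⊕b15 = 1⊕1⊕1⊕1⊕0⊕1⊕1⊕0 = 0
Syndrome (s8...s1) = 0000 → position 0 (no error).
No correction needed.
Data bits at positions 3,5,6,7,9,10,11,12,13,14,15: 10111110110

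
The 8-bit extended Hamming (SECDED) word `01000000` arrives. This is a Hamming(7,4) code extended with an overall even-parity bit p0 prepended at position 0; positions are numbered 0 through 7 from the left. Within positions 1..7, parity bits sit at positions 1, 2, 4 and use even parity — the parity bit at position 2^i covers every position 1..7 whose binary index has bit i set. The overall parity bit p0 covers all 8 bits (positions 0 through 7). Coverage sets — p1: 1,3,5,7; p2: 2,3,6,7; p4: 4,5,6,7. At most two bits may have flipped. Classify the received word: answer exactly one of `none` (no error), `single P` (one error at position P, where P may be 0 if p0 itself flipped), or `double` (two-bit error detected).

s1: b1⊕b3⊕b5⊕b7 = 1⊕0⊕0⊕0 = 1
s2: b2⊕b3⊕b6⊕b7 = 0⊕0⊕0⊕0 = 0
s4: b4⊕b5⊕b6⊕b7 = 0⊕0⊕0⊕0 = 0
Syndrome (s4...s1) = 001 → position 1.
Overall parity (XOR of all 8 bits, including p0): 0⊕1⊕0⊕0⊕0⊕0⊕0⊕0 = 1
Overall=1, syndrome position=1 → single-bit error at position 1.

single 1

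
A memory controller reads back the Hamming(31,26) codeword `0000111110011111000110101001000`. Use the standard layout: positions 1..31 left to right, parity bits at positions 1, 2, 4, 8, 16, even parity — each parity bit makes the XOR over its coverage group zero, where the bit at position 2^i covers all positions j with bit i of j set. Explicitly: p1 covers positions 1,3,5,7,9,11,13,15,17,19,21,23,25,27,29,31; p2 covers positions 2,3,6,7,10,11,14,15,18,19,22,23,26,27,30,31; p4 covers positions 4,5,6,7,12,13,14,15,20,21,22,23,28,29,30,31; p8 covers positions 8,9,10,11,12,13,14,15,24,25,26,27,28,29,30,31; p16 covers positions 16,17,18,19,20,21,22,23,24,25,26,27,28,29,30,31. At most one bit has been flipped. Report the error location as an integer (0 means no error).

6

s1: b1⊕b3⊕b5⊕b7⊕b9⊕b11⊕b13⊕b15⊕b17⊕b19⊕b21⊕b23⊕b25⊕b27⊕b29⊕b31 = 0⊕0⊕1⊕1⊕1⊕0⊕1⊕1⊕0⊕0⊕1⊕1⊕1⊕0⊕0⊕0 = 0
s2: b2⊕b3⊕b6⊕b7⊕b10⊕b11⊕b14⊕b15⊕b18⊕b19⊕b22⊕b23⊕b26⊕b27⊕b30⊕b31 = 0⊕0⊕1⊕1⊕0⊕0⊕1⊕1⊕0⊕0⊕0⊕1⊕0⊕0⊕0⊕0 = 1
s4: b4⊕b5⊕b6⊕b7⊕b12⊕b13⊕b14⊕b15⊕b20⊕b21⊕b22⊕b23⊕b28⊕b29⊕b30⊕b31 = 0⊕1⊕1⊕1⊕1⊕1⊕1⊕1⊕1⊕1⊕0⊕1⊕1⊕0⊕0⊕0 = 1
s8: b8⊕b9⊕b10⊕b11⊕b12⊕b13⊕b14⊕b15⊕b24⊕b25⊕b26⊕b27⊕b28⊕b29⊕b30⊕b31 = 1⊕1⊕0⊕0⊕1⊕1⊕1⊕1⊕0⊕1⊕0⊕0⊕1⊕0⊕0⊕0 = 0
s16: b16⊕b17⊕b18⊕b19⊕b20⊕b21⊕b22⊕b23⊕b24⊕b25⊕b26⊕b27⊕b28⊕b29⊕b30⊕b31 = 1⊕0⊕0⊕0⊕1⊕1⊕0⊕1⊕0⊕1⊕0⊕0⊕1⊕0⊕0⊕0 = 0
Syndrome (s16...s1) = 00110 → position 6.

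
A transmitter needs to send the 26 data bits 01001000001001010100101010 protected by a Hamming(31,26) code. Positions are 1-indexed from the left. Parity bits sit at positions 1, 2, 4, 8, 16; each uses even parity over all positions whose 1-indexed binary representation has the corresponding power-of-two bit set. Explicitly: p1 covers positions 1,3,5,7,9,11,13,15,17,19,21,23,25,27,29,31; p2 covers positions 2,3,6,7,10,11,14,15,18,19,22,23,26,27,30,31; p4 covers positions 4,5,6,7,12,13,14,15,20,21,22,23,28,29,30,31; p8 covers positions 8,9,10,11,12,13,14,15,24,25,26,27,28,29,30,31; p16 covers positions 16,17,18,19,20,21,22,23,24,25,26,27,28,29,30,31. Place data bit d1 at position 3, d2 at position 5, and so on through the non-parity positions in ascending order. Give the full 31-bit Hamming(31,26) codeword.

Place data bits at non-power-of-two positions: b3=0, b5=1, b6=0, b7=0, b9=1, b10=0, b11=0, b12=0, b13=0, b14=0, b15=1, b17=0, b18=0, b19=1, b20=0, b21=1, b22=0, b23=1, b24=0, b25=0, b26=1, b27=0, b28=1, b29=0, b30=1, b31=0.
p1 = XOR of data positions {3,5,7,9,11,13,15,17,19,21,23,25,27,29,31} = 0⊕1⊕0⊕1⊕0⊕0⊕1⊕0⊕1⊕1⊕1⊕0⊕0⊕0⊕0 = 0
p2 = XOR of data positions {3,6,7,10,11,14,15,18,19,22,23,26,27,30,31} = 0⊕0⊕0⊕0⊕0⊕0⊕1⊕0⊕1⊕0⊕1⊕1⊕0⊕1⊕0 = 1
p4 = XOR of data positions {5,6,7,12,13,14,15,20,21,22,23,28,29,30,31} = 1⊕0⊕0⊕0⊕0⊕0⊕1⊕0⊕1⊕0⊕1⊕1⊕0⊕1⊕0 = 0
p8 = XOR of data positions {9,10,11,12,13,14,15,24,25,26,27,28,29,30,31} = 1⊕0⊕0⊕0⊕0⊕0⊕1⊕0⊕0⊕1⊕0⊕1⊕0⊕1⊕0 = 1
p16 = XOR of data positions {17,18,19,20,21,22,23,24,25,26,27,28,29,30,31} = 0⊕0⊕1⊕0⊕1⊕0⊕1⊕0⊕0⊕1⊕0⊕1⊕0⊕1⊕0 = 0
Codeword b1..b31 = 0100100110000010001010100101010

0100100110000010001010100101010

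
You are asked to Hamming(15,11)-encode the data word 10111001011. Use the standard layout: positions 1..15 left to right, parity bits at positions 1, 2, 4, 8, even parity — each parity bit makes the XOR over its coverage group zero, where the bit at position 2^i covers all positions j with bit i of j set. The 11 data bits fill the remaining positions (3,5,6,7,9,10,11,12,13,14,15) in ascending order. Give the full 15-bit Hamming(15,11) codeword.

Place data bits at non-power-of-two positions: b3=1, b5=0, b6=1, b7=1, b9=1, b10=0, b11=0, b12=1, b13=0, b14=1, b15=1.
p1 = XOR of data positions {3,5,7,9,11,13,15} = 1⊕0⊕1⊕1⊕0⊕0⊕1 = 0
p2 = XOR of data positions {3,6,7,10,11,14,15} = 1⊕1⊕1⊕0⊕0⊕1⊕1 = 1
p4 = XOR of data positions {5,6,7,12,13,14,15} = 0⊕1⊕1⊕1⊕0⊕1⊕1 = 1
p8 = XOR of data positions {9,10,11,12,13,14,15} = 1⊕0⊕0⊕1⊕0⊕1⊕1 = 0
Codeword b1..b15 = 011101101001011

011101101001011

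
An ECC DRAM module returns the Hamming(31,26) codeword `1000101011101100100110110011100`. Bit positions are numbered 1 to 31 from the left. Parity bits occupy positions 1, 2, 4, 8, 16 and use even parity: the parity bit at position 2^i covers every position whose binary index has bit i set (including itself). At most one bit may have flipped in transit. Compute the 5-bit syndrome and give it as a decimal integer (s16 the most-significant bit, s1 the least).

s1: b1⊕b3⊕b5⊕b7⊕b9⊕b11⊕b13⊕b15⊕b17⊕b19⊕b21⊕b23⊕b25⊕b27⊕b29⊕b31 = 1⊕0⊕1⊕1⊕1⊕1⊕1⊕0⊕1⊕0⊕1⊕1⊕0⊕1⊕1⊕0 = 1
s2: b2⊕b3⊕b6⊕b7⊕b10⊕b11⊕b14⊕b15⊕b18⊕b19⊕b22⊕b23⊕b26⊕b27⊕b30⊕b31 = 0⊕0⊕0⊕1⊕1⊕1⊕1⊕0⊕0⊕0⊕0⊕1⊕0⊕1⊕0⊕0 = 0
s4: b4⊕b5⊕b6⊕b7⊕b12⊕b13⊕b14⊕b15⊕b20⊕b21⊕b22⊕b23⊕b28⊕b29⊕b30⊕b31 = 0⊕1⊕0⊕1⊕0⊕1⊕1⊕0⊕1⊕1⊕0⊕1⊕1⊕1⊕0⊕0 = 1
s8: b8⊕b9⊕b10⊕b11⊕b12⊕b13⊕b14⊕b15⊕b24⊕b25⊕b26⊕b27⊕b28⊕b29⊕b30⊕b31 = 0⊕1⊕1⊕1⊕0⊕1⊕1⊕0⊕1⊕0⊕0⊕1⊕1⊕1⊕0⊕0 = 1
s16: b16⊕b17⊕b18⊕b19⊕b20⊕b21⊕b22⊕b23⊕b24⊕b25⊕b26⊕b27⊕b28⊕b29⊕b30⊕b31 = 0⊕1⊕0⊕0⊕1⊕1⊕0⊕1⊕1⊕0⊕0⊕1⊕1⊕1⊕0⊕0 = 0
Syndrome (s16...s1) = 01101 → position 13.

13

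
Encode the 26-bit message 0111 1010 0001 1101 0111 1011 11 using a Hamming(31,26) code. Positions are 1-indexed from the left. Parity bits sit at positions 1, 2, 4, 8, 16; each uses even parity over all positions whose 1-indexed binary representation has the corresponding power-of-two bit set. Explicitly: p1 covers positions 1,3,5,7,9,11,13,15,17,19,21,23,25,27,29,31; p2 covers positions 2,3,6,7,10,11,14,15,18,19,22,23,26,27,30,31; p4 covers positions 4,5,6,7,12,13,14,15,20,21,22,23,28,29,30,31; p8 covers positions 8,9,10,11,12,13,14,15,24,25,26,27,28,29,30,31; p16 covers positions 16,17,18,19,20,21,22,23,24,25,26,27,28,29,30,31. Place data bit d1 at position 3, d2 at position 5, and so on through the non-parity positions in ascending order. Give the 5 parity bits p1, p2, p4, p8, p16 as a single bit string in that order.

11110

Place data bits at non-power-of-two positions: b3=0, b5=1, b6=1, b7=1, b9=1, b10=0, b11=1, b12=0, b13=0, b14=0, b15=0, b17=1, b18=1, b19=1, b20=0, b21=1, b22=0, b23=1, b24=1, b25=1, b26=1, b27=0, b28=1, b29=1, b30=1, b31=1.
p1 = XOR of data positions {3,5,7,9,11,13,15,17,19,21,23,25,27,29,31} = 0⊕1⊕1⊕1⊕1⊕0⊕0⊕1⊕1⊕1⊕1⊕1⊕0⊕1⊕1 = 1
p2 = XOR of data positions {3,6,7,10,11,14,15,18,19,22,23,26,27,30,31} = 0⊕1⊕1⊕0⊕1⊕0⊕0⊕1⊕1⊕0⊕1⊕1⊕0⊕1⊕1 = 1
p4 = XOR of data positions {5,6,7,12,13,14,15,20,21,22,23,28,29,30,31} = 1⊕1⊕1⊕0⊕0⊕0⊕0⊕0⊕1⊕0⊕1⊕1⊕1⊕1⊕1 = 1
p8 = XOR of data positions {9,10,11,12,13,14,15,24,25,26,27,28,29,30,31} = 1⊕0⊕1⊕0⊕0⊕0⊕0⊕1⊕1⊕1⊕0⊕1⊕1⊕1⊕1 = 1
p16 = XOR of data positions {17,18,19,20,21,22,23,24,25,26,27,28,29,30,31} = 1⊕1⊕1⊕0⊕1⊕0⊕1⊕1⊕1⊕1⊕0⊕1⊕1⊕1⊕1 = 0
Parity bits p1,p2,p4,p8,p16 = 11110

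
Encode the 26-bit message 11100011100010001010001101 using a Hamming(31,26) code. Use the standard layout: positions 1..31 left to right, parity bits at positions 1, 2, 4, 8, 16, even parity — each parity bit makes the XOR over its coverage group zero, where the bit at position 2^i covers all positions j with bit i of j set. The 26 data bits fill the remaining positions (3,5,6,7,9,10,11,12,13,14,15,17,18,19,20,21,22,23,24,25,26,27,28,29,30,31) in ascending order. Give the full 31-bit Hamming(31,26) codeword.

Place data bits at non-power-of-two positions: b3=1, b5=1, b6=1, b7=0, b9=0, b10=0, b11=1, b12=1, b13=1, b14=0, b15=0, b17=0, b18=1, b19=0, b20=0, b21=0, b22=1, b23=0, b24=1, b25=0, b26=0, b27=0, b28=1, b29=1, b30=0, b31=1.
p1 = XOR of data positions {3,5,7,9,11,13,15,17,19,21,23,25,27,29,31} = 1⊕1⊕0⊕0⊕1⊕1⊕0⊕0⊕0⊕0⊕0⊕0⊕0⊕1⊕1 = 0
p2 = XOR of data positions {3,6,7,10,11,14,15,18,19,22,23,26,27,30,31} = 1⊕1⊕0⊕0⊕1⊕0⊕0⊕1⊕0⊕1⊕0⊕0⊕0⊕0⊕1 = 0
p4 = XOR of data positions {5,6,7,12,13,14,15,20,21,22,23,28,29,30,31} = 1⊕1⊕0⊕1⊕1⊕0⊕0⊕0⊕0⊕1⊕0⊕1⊕1⊕0⊕1 = 0
p8 = XOR of data positions {9,10,11,12,13,14,15,24,25,26,27,28,29,30,31} = 0⊕0⊕1⊕1⊕1⊕0⊕0⊕1⊕0⊕0⊕0⊕1⊕1⊕0⊕1 = 1
p16 = XOR of data positions {17,18,19,20,21,22,23,24,25,26,27,28,29,30,31} = 0⊕1⊕0⊕0⊕0⊕1⊕0⊕1⊕0⊕0⊕0⊕1⊕1⊕0⊕1 = 0
Codeword b1..b31 = 0010110100111000010001010001101

0010110100111000010001010001101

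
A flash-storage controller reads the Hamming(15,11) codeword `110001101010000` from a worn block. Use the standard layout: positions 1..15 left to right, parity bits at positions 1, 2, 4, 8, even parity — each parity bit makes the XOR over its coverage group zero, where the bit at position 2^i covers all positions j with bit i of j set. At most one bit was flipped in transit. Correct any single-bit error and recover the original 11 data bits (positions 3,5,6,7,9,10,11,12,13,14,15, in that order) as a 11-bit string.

s1: b1⊕b3⊕b5⊕b7⊕b9⊕b11⊕b13⊕b15 = 1⊕0⊕0⊕1⊕1⊕1⊕0⊕0 = 0
s2: b2⊕b3⊕b6⊕b7⊕b10⊕b11⊕b14⊕b15 = 1⊕0⊕1⊕1⊕0⊕1⊕0⊕0 = 0
s4: b4⊕b5⊕b6⊕b7⊕b12⊕b13⊕b14⊕b15 = 0⊕0⊕1⊕1⊕0⊕0⊕0⊕0 = 0
s8: b8⊕b9⊕b10⊕b11⊕b12⊕b13⊕b14⊕b15 = 0⊕1⊕0⊕1⊕0⊕0⊕0⊕0 = 0
Syndrome (s8...s1) = 0000 → position 0 (no error).
No correction needed.
Data bits at positions 3,5,6,7,9,10,11,12,13,14,15: 00111010000

00111010000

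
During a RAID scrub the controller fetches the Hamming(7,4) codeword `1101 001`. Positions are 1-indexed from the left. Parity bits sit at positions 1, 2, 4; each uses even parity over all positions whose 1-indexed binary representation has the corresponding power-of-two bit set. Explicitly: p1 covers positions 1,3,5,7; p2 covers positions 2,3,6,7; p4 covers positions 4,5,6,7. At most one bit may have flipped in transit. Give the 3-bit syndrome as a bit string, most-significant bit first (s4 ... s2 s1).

000

s1: b1⊕b3⊕b5⊕b7 = 1⊕0⊕0⊕1 = 0
s2: b2⊕b3⊕b6⊕b7 = 1⊕0⊕0⊕1 = 0
s4: b4⊕b5⊕b6⊕b7 = 1⊕0⊕0⊕1 = 0
Syndrome (s4...s1) = 000 → position 0 (no error).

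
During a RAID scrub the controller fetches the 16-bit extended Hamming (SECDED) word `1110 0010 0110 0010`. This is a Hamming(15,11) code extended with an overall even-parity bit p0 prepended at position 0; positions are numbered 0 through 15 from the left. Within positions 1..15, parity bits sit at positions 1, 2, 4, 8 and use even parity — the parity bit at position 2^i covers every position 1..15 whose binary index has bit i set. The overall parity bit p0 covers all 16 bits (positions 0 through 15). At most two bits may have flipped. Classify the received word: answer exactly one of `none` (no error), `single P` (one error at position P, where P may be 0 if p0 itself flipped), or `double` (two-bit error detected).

s1: b1⊕b3⊕b5⊕b7⊕b9⊕b11⊕b13⊕b15 = 1⊕0⊕0⊕0⊕1⊕0⊕0⊕0 = 0
s2: b2⊕b3⊕b6⊕b7⊕b10⊕b11⊕b14⊕b15 = 1⊕0⊕1⊕0⊕1⊕0⊕1⊕0 = 0
s4: b4⊕b5⊕b6⊕b7⊕b12⊕b13⊕b14⊕b15 = 0⊕0⊕1⊕0⊕0⊕0⊕1⊕0 = 0
s8: b8⊕b9⊕b10⊕b11⊕b12⊕b13⊕b14⊕b15 = 0⊕1⊕1⊕0⊕0⊕0⊕1⊕0 = 1
Syndrome (s8...s1) = 1000 → position 8.
Overall parity (XOR of all 16 bits, including p0): 1⊕1⊕1⊕0⊕0⊕0⊕1⊕0⊕0⊕1⊕1⊕0⊕0⊕0⊕1⊕0 = 1
Overall=1, syndrome position=8 → single-bit error at position 8.

single 8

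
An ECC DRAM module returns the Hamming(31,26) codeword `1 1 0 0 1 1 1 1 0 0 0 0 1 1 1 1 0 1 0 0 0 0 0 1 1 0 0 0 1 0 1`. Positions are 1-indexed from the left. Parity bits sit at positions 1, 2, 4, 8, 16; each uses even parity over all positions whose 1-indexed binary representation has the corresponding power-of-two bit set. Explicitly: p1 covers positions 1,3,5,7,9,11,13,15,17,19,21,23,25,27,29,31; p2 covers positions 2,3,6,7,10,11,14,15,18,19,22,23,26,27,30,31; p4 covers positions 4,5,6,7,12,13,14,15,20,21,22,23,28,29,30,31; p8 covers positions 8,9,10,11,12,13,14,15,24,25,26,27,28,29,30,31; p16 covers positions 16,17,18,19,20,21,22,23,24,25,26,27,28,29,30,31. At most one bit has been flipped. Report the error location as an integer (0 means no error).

s1: b1⊕b3⊕b5⊕b7⊕b9⊕b11⊕b13⊕b15⊕b17⊕b19⊕b21⊕b23⊕b25⊕b27⊕b29⊕b31 = 1⊕0⊕1⊕1⊕0⊕0⊕1⊕1⊕0⊕0⊕0⊕0⊕1⊕0⊕1⊕1 = 0
s2: b2⊕b3⊕b6⊕b7⊕b10⊕b11⊕b14⊕b15⊕b18⊕b19⊕b22⊕b23⊕b26⊕b27⊕b30⊕b31 = 1⊕0⊕1⊕1⊕0⊕0⊕1⊕1⊕1⊕0⊕0⊕0⊕0⊕0⊕0⊕1 = 1
s4: b4⊕b5⊕b6⊕b7⊕b12⊕b13⊕b14⊕b15⊕b20⊕b21⊕b22⊕b23⊕b28⊕b29⊕b30⊕b31 = 0⊕1⊕1⊕1⊕0⊕1⊕1⊕1⊕0⊕0⊕0⊕0⊕0⊕1⊕0⊕1 = 0
s8: b8⊕b9⊕b10⊕b11⊕b12⊕b13⊕b14⊕b15⊕b24⊕b25⊕b26⊕b27⊕b28⊕b29⊕b30⊕b31 = 1⊕0⊕0⊕0⊕0⊕1⊕1⊕1⊕1⊕1⊕0⊕0⊕0⊕1⊕0⊕1 = 0
s16: b16⊕b17⊕b18⊕b19⊕b20⊕b21⊕b22⊕b23⊕b24⊕b25⊕b26⊕b27⊕b28⊕b29⊕b30⊕b31 = 1⊕0⊕1⊕0⊕0⊕0⊕0⊕0⊕1⊕1⊕0⊕0⊕0⊕1⊕0⊕1 = 0
Syndrome (s16...s1) = 00010 → position 2.

2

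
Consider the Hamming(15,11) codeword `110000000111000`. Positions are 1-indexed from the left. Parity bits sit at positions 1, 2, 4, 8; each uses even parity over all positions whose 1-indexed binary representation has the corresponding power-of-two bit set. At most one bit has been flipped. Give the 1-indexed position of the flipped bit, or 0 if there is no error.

14

s1: b1⊕b3⊕b5⊕b7⊕b9⊕b11⊕b13⊕b15 = 1⊕0⊕0⊕0⊕0⊕1⊕0⊕0 = 0
s2: b2⊕b3⊕b6⊕b7⊕b10⊕b11⊕b14⊕b15 = 1⊕0⊕0⊕0⊕1⊕1⊕0⊕0 = 1
s4: b4⊕b5⊕b6⊕b7⊕b12⊕b13⊕b14⊕b15 = 0⊕0⊕0⊕0⊕1⊕0⊕0⊕0 = 1
s8: b8⊕b9⊕b10⊕b11⊕b12⊕b13⊕b14⊕b15 = 0⊕0⊕1⊕1⊕1⊕0⊕0⊕0 = 1
Syndrome (s8...s1) = 1110 → position 14.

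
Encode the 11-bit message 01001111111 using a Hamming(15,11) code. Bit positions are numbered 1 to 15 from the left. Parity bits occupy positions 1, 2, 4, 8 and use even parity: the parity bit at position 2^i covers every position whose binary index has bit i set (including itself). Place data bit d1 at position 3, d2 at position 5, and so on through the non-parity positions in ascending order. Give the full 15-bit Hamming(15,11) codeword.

Place data bits at non-power-of-two positions: b3=0, b5=1, b6=0, b7=0, b9=1, b10=1, b11=1, b12=1, b13=1, b14=1, b15=1.
p1 = XOR of data positions {3,5,7,9,11,13,15} = 0⊕1⊕0⊕1⊕1⊕1⊕1 = 1
p2 = XOR of data positions {3,6,7,10,11,14,15} = 0⊕0⊕0⊕1⊕1⊕1⊕1 = 0
p4 = XOR of data positions {5,6,7,12,13,14,15} = 1⊕0⊕0⊕1⊕1⊕1⊕1 = 1
p8 = XOR of data positions {9,10,11,12,13,14,15} = 1⊕1⊕1⊕1⊕1⊕1⊕1 = 1
Codeword b1..b15 = 100110011111111

100110011111111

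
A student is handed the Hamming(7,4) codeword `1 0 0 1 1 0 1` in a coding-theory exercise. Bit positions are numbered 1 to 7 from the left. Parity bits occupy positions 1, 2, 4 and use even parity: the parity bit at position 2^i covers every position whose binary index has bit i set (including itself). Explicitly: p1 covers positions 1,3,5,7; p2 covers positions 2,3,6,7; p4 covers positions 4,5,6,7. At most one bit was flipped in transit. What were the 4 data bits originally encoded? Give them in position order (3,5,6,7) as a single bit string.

0100

s1: b1⊕b3⊕b5⊕b7 = 1⊕0⊕1⊕1 = 1
s2: b2⊕b3⊕b6⊕b7 = 0⊕0⊕0⊕1 = 1
s4: b4⊕b5⊕b6⊕b7 = 1⊕1⊕0⊕1 = 1
Syndrome (s4...s1) = 111 → position 7.
Flip bit 7: corrected codeword = 1001100
Data bits at positions 3,5,6,7: 0100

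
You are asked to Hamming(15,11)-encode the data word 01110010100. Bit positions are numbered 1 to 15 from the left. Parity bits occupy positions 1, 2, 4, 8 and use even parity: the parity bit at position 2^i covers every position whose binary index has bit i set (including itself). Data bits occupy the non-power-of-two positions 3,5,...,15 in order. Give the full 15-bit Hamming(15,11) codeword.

Place data bits at non-power-of-two positions: b3=0, b5=1, b6=1, b7=1, b9=0, b10=0, b11=1, b12=0, b13=1, b14=0, b15=0.
p1 = XOR of data positions {3,5,7,9,11,13,15} = 0⊕1⊕1⊕0⊕1⊕1⊕0 = 0
p2 = XOR of data positions {3,6,7,10,11,14,15} = 0⊕1⊕1⊕0⊕1⊕0⊕0 = 1
p4 = XOR of data positions {5,6,7,12,13,14,15} = 1⊕1⊕1⊕0⊕1⊕0⊕0 = 0
p8 = XOR of data positions {9,10,11,12,13,14,15} = 0⊕0⊕1⊕0⊕1⊕0⊕0 = 0
Codeword b1..b15 = 010011100010100

010011100010100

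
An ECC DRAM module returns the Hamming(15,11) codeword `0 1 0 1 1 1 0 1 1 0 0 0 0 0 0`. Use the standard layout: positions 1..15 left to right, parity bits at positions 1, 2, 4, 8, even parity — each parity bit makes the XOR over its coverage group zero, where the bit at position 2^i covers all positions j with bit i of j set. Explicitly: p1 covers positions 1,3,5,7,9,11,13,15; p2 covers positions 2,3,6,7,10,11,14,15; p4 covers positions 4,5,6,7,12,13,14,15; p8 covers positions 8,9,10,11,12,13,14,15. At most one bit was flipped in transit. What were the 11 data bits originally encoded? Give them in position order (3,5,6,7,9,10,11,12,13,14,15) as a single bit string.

01101000000

s1: b1⊕b3⊕b5⊕b7⊕b9⊕b11⊕b13⊕b15 = 0⊕0⊕1⊕0⊕1⊕0⊕0⊕0 = 0
s2: b2⊕b3⊕b6⊕b7⊕b10⊕b11⊕b14⊕b15 = 1⊕0⊕1⊕0⊕0⊕0⊕0⊕0 = 0
s4: b4⊕b5⊕b6⊕b7⊕b12⊕b13⊕b14⊕b15 = 1⊕1⊕1⊕0⊕0⊕0⊕0⊕0 = 1
s8: b8⊕b9⊕b10⊕b11⊕b12⊕b13⊕b14⊕b15 = 1⊕1⊕0⊕0⊕0⊕0⊕0⊕0 = 0
Syndrome (s8...s1) = 0100 → position 4.
Flip bit 4: corrected codeword = 010011011000000
Data bits at positions 3,5,6,7,9,10,11,12,13,14,15: 01101000000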